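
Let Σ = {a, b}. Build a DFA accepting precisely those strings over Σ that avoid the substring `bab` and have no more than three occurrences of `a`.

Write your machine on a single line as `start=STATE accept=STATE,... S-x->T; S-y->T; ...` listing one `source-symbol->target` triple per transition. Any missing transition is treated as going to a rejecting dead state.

start=S0; accept=S0,S1,S2,S3,S4,S5,S6,S7,S8,S11,S12; S0-a->S1; S0-b->S2; S1-a->S3; S1-b->S4; S2-a->S5; S2-b->S2; S3-a->S6; S3-b->S7; S4-a->S8; S4-b->S4; S5-a->S3; S5-b->S9; S6-a->S10; S6-b->S11; S7-a->S12; S7-b->S7; S8-a->S6; S8-b->S13; S9-a->S13; S9-b->S9; S10-a->S10; S10-b->S14; S11-a->S15; S11-b->S11; S12-a->S10; S12-b->S16; S13-a->S16; S13-b->S13; S14-a->S15; S14-b->S14; S15-a->S10; S15-b->S17; S16-a->S17; S16-b->S16; S17-a->S17; S17-b->S17

Build one automaton per condition and run them in lockstep. The first has 4 states tracking partial matches of the forbidden pattern `bab`; the second has 5 states tracking the count of `a`s, saturating at 4. A product state is a pair (one from each), accepting exactly when both do.
An 18-state machine:
          a    b  
>* S0     S1   S2 
 * S1     S3   S4 
 * S2     S5   S2 
 * S3     S6   S7 
 * S4     S8   S4 
 * S5     S3   S9 
 * S6    S10  S11 
 * S7    S12   S7 
 * S8     S6  S13 
   S9    S13   S9 
   S10   S10  S14 
 * S11   S15  S11 
 * S12   S10  S16 
   S13   S16  S13 
   S14   S15  S14 
   S15   S10  S17 
   S16   S17  S16 
   S17   S17  S17 
(> = start, * = accepting)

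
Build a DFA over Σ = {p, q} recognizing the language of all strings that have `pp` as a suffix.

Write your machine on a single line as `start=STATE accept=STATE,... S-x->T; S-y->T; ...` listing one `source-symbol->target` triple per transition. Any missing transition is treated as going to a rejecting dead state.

Remember how much of `pp` the current input suffix matches. State A means no match yet; B means the last symbol is `p`; C means the last 2 symbols are `pp`. Only C accepts. On a mismatch, fall back to the longest proper suffix that is still a prefix of `pp`.
3 states suffice.
       p  q 
>  A   B  A 
   B   C  A 
 * C   C  A 
(> = start, * = accepting)

start=A; accept=C; A-p->B; A-q->A; B-p->C; B-q->A; C-p->C; C-q->A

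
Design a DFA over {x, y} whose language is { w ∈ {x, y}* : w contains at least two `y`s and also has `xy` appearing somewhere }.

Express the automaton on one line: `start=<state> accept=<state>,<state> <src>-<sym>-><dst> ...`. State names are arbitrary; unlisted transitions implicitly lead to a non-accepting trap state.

start=q0 accept=q6,q9 q0-x->q1 q0-y->q2 q1-x->q1 q1-y->q3 q2-x->q4 q2-y->q5 q3-x->q3 q3-y->q6 q4-x->q4 q4-y->q6 q5-x->q7 q5-y->q8 q6-x->q6 q6-y->q9 q7-x->q7 q7-y->q9 q8-x->q10 q8-y->q8 q9-x->q9 q9-y->q9 q10-x->q10 q10-y->q9

Handle the two conditions separately and then intersect. One (4 states) tracks the count of `y`s, saturating at 3; the other (3 states) tracks whether and how much of `xy` has been seen. Each combined state is a pair, one component from each; accept when both components accept.
An 11-state machine:
          x    y  
>  q0     q1   q2 
   q1     q1   q3 
   q2     q4   q5 
   q3     q3   q6 
   q4     q4   q6 
   q5     q7   q8 
 * q6     q6   q9 
   q7     q7   q9 
   q8    q10   q8 
 * q9     q9   q9 
   q10   q10   q9 
(> = start, * = accepting)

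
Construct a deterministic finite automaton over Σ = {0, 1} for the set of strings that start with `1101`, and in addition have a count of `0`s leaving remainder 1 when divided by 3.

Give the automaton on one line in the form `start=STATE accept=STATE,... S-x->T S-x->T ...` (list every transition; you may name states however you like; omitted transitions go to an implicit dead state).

Handle the two conditions separately and then intersect. One (6 states) tracks whether the input so far still matches the prefix `1101`; the other (3 states) tracks the count of `0`s modulo 3. Each combined state is a pair, one component from each; accept when both components accept. Minimizing collapses redundant product states.
With 8 states:
        0   1  
>  s0   s1  s2 
   s1   s1  s1 
   s2   s1  s3 
   s3   s4  s1 
   s4   s1  s5 
 * s5   s6  s5 
   s6   s7  s6 
   s7   s5  s7 
(> = start, * = accepting)

start=s0 accept=s5 s0-0->s1 s0-1->s2 s1-0->s1 s1-1->s1 s2-0->s1 s2-1->s3 s3-0->s4 s3-1->s1 s4-0->s1 s4-1->s5 s5-0->s6 s5-1->s5 s6-0->s7 s6-1->s6 s7-0->s5 s7-1->s7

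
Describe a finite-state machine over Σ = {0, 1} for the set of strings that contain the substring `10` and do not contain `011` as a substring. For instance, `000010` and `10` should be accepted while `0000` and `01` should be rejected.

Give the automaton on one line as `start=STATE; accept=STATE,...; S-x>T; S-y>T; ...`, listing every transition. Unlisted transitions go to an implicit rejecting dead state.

Handle the two conditions separately and then intersect. One (3 states) tracks whether and how much of `10` has been seen; the other (4 states) tracks partial matches of the forbidden pattern `011`. Each combined state is a pair, one component from each; accept when both components accept. After merging equivalent states the machine shrinks.
With 7 states:
        0   1  
>  q0   q1  q2 
   q1   q1  q3 
   q2   q4  q2 
   q3   q4  q5 
 * q4   q4  q6 
   q5   q5  q5 
 * q6   q4  q5 
(> = start, * = accepting)

start=q0; accept=q4,q6; q0-0>q1; q0-1>q2; q1-0>q1; q1-1>q3; q2-0>q4; q2-1>q2; q3-0>q4; q3-1>q5; q4-0>q4; q4-1>q6; q5-0>q5; q5-1>q5; q6-0>q4; q6-1>q5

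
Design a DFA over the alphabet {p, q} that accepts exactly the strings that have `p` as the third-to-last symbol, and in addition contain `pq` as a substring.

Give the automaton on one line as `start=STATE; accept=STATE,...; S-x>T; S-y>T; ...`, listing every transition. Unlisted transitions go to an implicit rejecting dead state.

Run two small machines in parallel and take their product. One (15 states) tracks the last 3 symbols read; the other (3 states) tracks whether and how much of `pq` has been seen. Each combined state is a pair, one component from each; accept when both components accept.
19 states suffice.
       p  q 
>  A   B  C 
   B   D  E 
   C   F  G 
   D   H  I 
   E   J  K 
   F   L  M 
   G   N  O 
   H   H  I 
 * I   J  K 
 * J   P  M 
 * K   Q  R 
   L   H  I 
   M   J  K 
   N   L  M 
   O   N  O 
   P   S  I 
   Q   P  M 
   R   Q  R 
 * S   S  I 
(> = start, * = accepting)

start=A; accept=I,J,K,S; A-p>B; A-q>C; B-p>D; B-q>E; C-p>F; C-q>G; D-p>H; D-q>I; E-p>J; E-q>K; F-p>L; F-q>M; G-p>N; G-q>O; H-p>H; H-q>I; I-p>J; I-q>K; J-p>P; J-q>M; K-p>Q; K-q>R; L-p>H; L-q>I; M-p>J; M-q>K; N-p>L; N-q>M; O-p>N; O-q>O; P-p>S; P-q>I; Q-p>P; Q-q>M; R-p>Q; R-q>R; S-p>S; S-q>I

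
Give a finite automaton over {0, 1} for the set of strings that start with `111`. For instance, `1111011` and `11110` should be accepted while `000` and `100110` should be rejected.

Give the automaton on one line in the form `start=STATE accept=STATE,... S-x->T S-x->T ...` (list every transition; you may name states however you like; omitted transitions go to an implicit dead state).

start=A accept=D A-0->E A-1->B B-0->E B-1->C C-0->E C-1->D D-0->D D-1->D E-0->E E-1->E

Check the first 3 symbols one by one: A through C record how many have matched `111` so far; any wrong symbol goes to the dead state E. After all 3 match we enter the accepting sink D.
A 5-state machine:
       0  1 
>  A   E  B 
   B   E  C 
   C   E  D 
 * D   D  D 
   E   E  E 
(> = start, * = accepting)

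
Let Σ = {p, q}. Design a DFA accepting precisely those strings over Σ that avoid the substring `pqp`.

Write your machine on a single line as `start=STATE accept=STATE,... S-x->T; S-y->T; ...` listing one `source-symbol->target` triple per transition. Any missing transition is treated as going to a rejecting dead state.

start=S0; accept=S0,S1,S2; S0-p->S1; S0-q->S0; S1-p->S1; S1-q->S2; S2-p->S3; S2-q->S0; S3-p->S3; S3-q->S3

Track partial matches of the forbidden pattern `pqp`. State S3 is a dead state reached once `pqp` has occurred; every other state accepts. S0 means no part of `pqp` is currently matched.
A 4-state machine:
        p   q  
>* S0   S1  S0 
 * S1   S1  S2 
 * S2   S3  S0 
   S3   S3  S3 
(> = start, * = accepting)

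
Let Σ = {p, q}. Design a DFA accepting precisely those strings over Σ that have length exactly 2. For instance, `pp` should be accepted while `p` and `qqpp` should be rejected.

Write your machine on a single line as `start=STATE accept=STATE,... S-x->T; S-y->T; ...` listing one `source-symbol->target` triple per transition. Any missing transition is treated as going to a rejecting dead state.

start=A; accept=C; A-p->B; A-q->B; B-p->C; B-q->C; C-p->D; C-q->D; D-p->D; D-q->D

We only need to distinguish lengths 0, 1, …, 2, and '>2'. Chain A → B → C → D on every symbol, with D looping. Accepting states: {C}.
       p  q 
>  A   B  B 
   B   C  C 
 * C   D  D 
   D   D  D 
(> = start, * = accepting)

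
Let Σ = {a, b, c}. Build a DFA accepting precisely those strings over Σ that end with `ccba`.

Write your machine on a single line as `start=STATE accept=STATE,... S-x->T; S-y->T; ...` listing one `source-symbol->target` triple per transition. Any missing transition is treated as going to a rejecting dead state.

start=s0; accept=s4; s0-a->s0; s0-b->s0; s0-c->s1; s1-a->s0; s1-b->s0; s1-c->s2; s2-a->s0; s2-b->s3; s2-c->s2; s3-a->s4; s3-b->s0; s3-c->s1; s4-a->s0; s4-b->s0; s4-c->s1

Let each state record the length of the longest suffix of the input read so far that is also a prefix of `ccba`. s1 means the last symbol is `c`; s2 means the last 2 symbols are `cc`; s3 means the last 3 symbols are `ccb`; s4 means the last 4 symbols are `ccba`. Accept only at s4, where the string currently ends in `ccba`.
A 5-state machine:
        a   b   c  
>  s0   s0  s0  s1 
   s1   s0  s0  s2 
   s2   s0  s3  s2 
   s3   s4  s0  s1 
 * s4   s0  s0  s1 
(> = start, * = accepting)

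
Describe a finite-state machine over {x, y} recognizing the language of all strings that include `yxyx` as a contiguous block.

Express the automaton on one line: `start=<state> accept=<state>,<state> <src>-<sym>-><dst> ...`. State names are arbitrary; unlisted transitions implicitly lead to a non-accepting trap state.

start=A accept=E A-x->A A-y->B B-x->C B-y->B C-x->A C-y->D D-x->E D-y->B E-x->E E-y->E

States A..D record the length of the longest prefix of `yxyx` that matches the current input suffix. Reaching E means `yxyx` has been seen, and we stay there forever. Accept from E.
5 states suffice.
       x  y 
>  A   A  B 
   B   C  B 
   C   A  D 
   D   E  B 
 * E   E  E 
(> = start, * = accepting)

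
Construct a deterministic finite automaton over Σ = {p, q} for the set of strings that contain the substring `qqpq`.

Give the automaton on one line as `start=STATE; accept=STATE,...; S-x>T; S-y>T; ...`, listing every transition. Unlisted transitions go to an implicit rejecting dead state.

States A..D record the length of the longest prefix of `qqpq` that matches the current input suffix. Reaching E means `qqpq` has been seen, and we stay there forever. Accept from E.
A 5-state machine:
       p  q 
>  A   A  B 
   B   A  C 
   C   D  C 
   D   A  E 
 * E   E  E 
(> = start, * = accepting)

start=A; accept=E; A-p>A; A-q>B; B-p>A; B-q>C; C-p>D; C-q>C; D-p>A; D-q>E; E-p>E; E-q>E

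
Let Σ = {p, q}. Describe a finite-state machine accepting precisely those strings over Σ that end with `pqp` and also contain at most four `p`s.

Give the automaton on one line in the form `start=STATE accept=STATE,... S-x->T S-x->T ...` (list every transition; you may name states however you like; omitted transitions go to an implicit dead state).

start=A accept=G,K,M A-p->B A-q->A B-p->C B-q->D C-p->E C-q->F D-p->G D-q->H E-p->I E-q->J F-p->K F-q->L G-p->E G-q->F H-p->C H-q->H I-p->I I-q->I J-p->M J-q->I K-p->I K-q->J L-p->E L-q->L M-p->I M-q->I

Handle the two conditions separately and then intersect. One (4 states) tracks how much of the suffix `pqp` has currently been matched; the other (6 states) tracks the count of `p`s, saturating at 5. Each combined state is a pair, one component from each; accept when both components accept. After merging equivalent states the machine shrinks.
       p  q 
>  A   B  A 
   B   C  D 
   C   E  F 
   D   G  H 
   E   I  J 
   F   K  L 
 * G   E  F 
   H   C  H 
   I   I  I 
   J   M  I 
 * K   I  J 
   L   E  L 
 * M   I  I 
(> = start, * = accepting)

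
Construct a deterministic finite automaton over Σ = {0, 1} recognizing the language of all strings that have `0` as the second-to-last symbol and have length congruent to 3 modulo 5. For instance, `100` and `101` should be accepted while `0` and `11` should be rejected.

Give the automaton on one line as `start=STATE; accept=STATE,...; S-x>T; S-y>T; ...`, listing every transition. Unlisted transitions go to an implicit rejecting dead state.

Run two small machines in parallel and take their product. The first has 7 states tracking the last 2 symbols read; the second has 5 states tracking the input length modulo 5. A product state is a pair (one from each), accepting exactly when both do.
       0  1 
>  A   B  C 
   B   D  E 
   C   F  G 
   D   H  I 
   E   J  K 
   F   H  I 
   G   J  K 
 * H   L  M 
 * I   N  O 
   J   L  M 
   K   N  O 
   L   P  Q 
   M   R  S 
   N   P  Q 
   O   R  S 
   P   T  U 
   Q   V  W 
   R   T  U 
   S   V  W 
   T   D  E 
   U   F  G 
   V   D  E 
   W   F  G 
(> = start, * = accepting)

start=A; accept=H,I; A-0>B; A-1>C; B-0>D; B-1>E; C-0>F; C-1>G; D-0>H; D-1>I; E-0>J; E-1>K; F-0>H; F-1>I; G-0>J; G-1>K; H-0>L; H-1>M; I-0>N; I-1>O; J-0>L; J-1>M; K-0>N; K-1>O; L-0>P; L-1>Q; M-0>R; M-1>S; N-0>P; N-1>Q; O-0>R; O-1>S; P-0>T; P-1>U; Q-0>V; Q-1>W; R-0>T; R-1>U; S-0>V; S-1>W; T-0>D; T-1>E; U-0>F; U-1>G; V-0>D; V-1>E; W-0>F; W-1>G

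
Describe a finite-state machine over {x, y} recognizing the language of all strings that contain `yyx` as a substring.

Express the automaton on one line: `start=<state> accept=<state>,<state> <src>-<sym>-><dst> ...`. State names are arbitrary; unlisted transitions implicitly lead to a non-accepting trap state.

Track how much of `yyx` has been matched so far: state q0 is no progress, q3 is the absorbing accept state reached once `yyx` has occurred. Intermediate states record partial matches; on a mismatch, fall back to the longest reusable overlap.
With 4 states:
        x   y  
>  q0   q0  q1 
   q1   q0  q2 
   q2   q3  q2 
 * q3   q3  q3 
(> = start, * = accepting)

start=q0 accept=q3 q0-x->q0 q0-y->q1 q1-x->q0 q1-y->q2 q2-x->q3 q2-y->q2 q3-x->q3 q3-y->q3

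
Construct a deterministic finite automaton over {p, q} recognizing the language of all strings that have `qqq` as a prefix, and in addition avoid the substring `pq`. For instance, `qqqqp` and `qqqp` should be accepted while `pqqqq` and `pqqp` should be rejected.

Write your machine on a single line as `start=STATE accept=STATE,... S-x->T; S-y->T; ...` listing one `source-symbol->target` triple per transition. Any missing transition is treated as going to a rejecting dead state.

Build one automaton per condition and run them in lockstep. The first has 5 states tracking whether the input so far still matches the prefix `qqq`; the second has 3 states tracking partial matches of the forbidden pattern `pq`. A product state is a pair (one from each), accepting exactly when both do. Equivalent product states are then merged.
6 states suffice.
        p   q  
>  s0   s1  s2 
   s1   s1  s1 
   s2   s1  s3 
   s3   s1  s4 
 * s4   s5  s4 
 * s5   s5  s1 
(> = start, * = accepting)

start=s0; accept=s4,s5; s0-p->s1; s0-q->s2; s1-p->s1; s1-q->s1; s2-p->s1; s2-q->s3; s3-p->s1; s3-q->s4; s4-p->s5; s4-q->s4; s5-p->s5; s5-q->s1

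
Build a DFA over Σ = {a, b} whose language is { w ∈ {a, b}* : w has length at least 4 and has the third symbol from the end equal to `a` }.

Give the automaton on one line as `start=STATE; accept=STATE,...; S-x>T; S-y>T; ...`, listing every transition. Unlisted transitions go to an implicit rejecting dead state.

Run two small machines in parallel and take their product. The first has 6 states tracking the input length, saturating at 5; the second has 15 states tracking the last 3 symbols read. A product state is a pair (one from each), accepting exactly when both do. After merging equivalent states the machine shrinks.
        a   b  
>  S0   S1  S1 
   S1   S2  S1 
   S2   S3  S4 
   S3   S5  S6 
   S4   S7  S8 
 * S5   S5  S6 
 * S6   S7  S8 
 * S7   S3  S4 
 * S8   S2  S1 
(> = start, * = accepting)

start=S0; accept=S5,S6,S7,S8; S0-a>S1; S0-b>S1; S1-a>S2; S1-b>S1; S2-a>S3; S2-b>S4; S3-a>S5; S3-b>S6; S4-a>S7; S4-b>S8; S5-a>S5; S5-b>S6; S6-a>S7; S6-b>S8; S7-a>S3; S7-b>S4; S8-a>S2; S8-b>S1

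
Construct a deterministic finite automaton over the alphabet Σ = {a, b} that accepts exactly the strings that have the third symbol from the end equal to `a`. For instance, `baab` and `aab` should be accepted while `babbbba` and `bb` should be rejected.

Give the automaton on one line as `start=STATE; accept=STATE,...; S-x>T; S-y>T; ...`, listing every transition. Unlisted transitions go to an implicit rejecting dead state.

start=q0; accept=q7,q8,q9,q10; q0-a>q1; q0-b>q2; q1-a>q3; q1-b>q4; q2-a>q5; q2-b>q6; q3-a>q7; q3-b>q8; q4-a>q9; q4-b>q10; q5-a>q11; q5-b>q12; q6-a>q13; q6-b>q14; q7-a>q7; q7-b>q8; q8-a>q9; q8-b>q10; q9-a>q11; q9-b>q12; q10-a>q13; q10-b>q14; q11-a>q7; q11-b>q8; q12-a>q9; q12-b>q10; q13-a>q11; q13-b>q12; q14-a>q13; q14-b>q14

Because acceptance depends on a position counted from the end, the machine has to buffer the most recent 3 symbols. Make each state the string of the last up-to-3 symbols read; on input `x` shift the window left and append `x`. Accept when the buffered window has length 3 and begins with `a`.
A 15-state machine:
          a    b  
>  q0     q1   q2 
   q1     q3   q4 
   q2     q5   q6 
   q3     q7   q8 
   q4     q9  q10 
   q5    q11  q12 
   q6    q13  q14 
 * q7     q7   q8 
 * q8     q9  q10 
 * q9    q11  q12 
 * q10   q13  q14 
   q11    q7   q8 
   q12    q9  q10 
   q13   q11  q12 
   q14   q13  q14 
(> = start, * = accepting)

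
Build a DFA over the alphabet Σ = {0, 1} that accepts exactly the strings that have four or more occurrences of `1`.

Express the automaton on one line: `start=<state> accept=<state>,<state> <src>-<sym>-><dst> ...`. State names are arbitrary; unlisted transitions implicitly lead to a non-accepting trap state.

start=q0 accept=q4,q5 q0-0->q0 q0-1->q1 q1-0->q1 q1-1->q2 q2-0->q2 q2-1->q3 q3-0->q3 q3-1->q4 q4-0->q4 q4-1->q5 q5-0->q5 q5-1->q5

Count `1`s, saturating at 5: states q0 through q4 mean 0 through 4 `1`s seen; q5 means more than 4. Each `1` increments (capped at q5); other symbols loop. Accept from {q4, q5}.
With 6 states:
        0   1  
>  q0   q0  q1 
   q1   q1  q2 
   q2   q2  q3 
   q3   q3  q4 
 * q4   q4  q5 
 * q5   q5  q5 
(> = start, * = accepting)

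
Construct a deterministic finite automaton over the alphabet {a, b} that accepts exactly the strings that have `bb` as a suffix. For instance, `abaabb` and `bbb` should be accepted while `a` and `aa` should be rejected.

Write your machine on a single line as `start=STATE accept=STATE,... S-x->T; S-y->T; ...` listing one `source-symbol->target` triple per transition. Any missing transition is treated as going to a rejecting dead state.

start=q0; accept=q2; q0-a->q0; q0-b->q1; q1-a->q0; q1-b->q2; q2-a->q0; q2-b->q2

Remember how much of `bb` the current input suffix matches. State q0 means no match yet; q1 means the last symbol is `b`; q2 means the last 2 symbols are `bb`. Only q2 accepts. On a mismatch, fall back to the longest proper suffix that is still a prefix of `bb`.
        a   b  
>  q0   q0  q1 
   q1   q0  q2 
 * q2   q0  q2 
(> = start, * = accepting)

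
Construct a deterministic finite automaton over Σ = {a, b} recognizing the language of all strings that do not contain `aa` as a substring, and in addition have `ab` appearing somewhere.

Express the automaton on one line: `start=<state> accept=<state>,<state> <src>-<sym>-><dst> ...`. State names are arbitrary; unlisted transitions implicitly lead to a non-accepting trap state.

start=q0 accept=q3,q4 q0-a->q1 q0-b->q0 q1-a->q2 q1-b->q3 q2-a->q2 q2-b->q2 q3-a->q4 q3-b->q3 q4-a->q2 q4-b->q3

Build one automaton per condition and run them in lockstep. The first has 3 states tracking partial matches of the forbidden pattern `aa`; the second has 3 states tracking whether and how much of `ab` has been seen. A product state is a pair (one from each), accepting exactly when both do. Minimizing collapses redundant product states.
With 5 states:
        a   b  
>  q0   q1  q0 
   q1   q2  q3 
   q2   q2  q2 
 * q3   q4  q3 
 * q4   q2  q3 
(> = start, * = accepting)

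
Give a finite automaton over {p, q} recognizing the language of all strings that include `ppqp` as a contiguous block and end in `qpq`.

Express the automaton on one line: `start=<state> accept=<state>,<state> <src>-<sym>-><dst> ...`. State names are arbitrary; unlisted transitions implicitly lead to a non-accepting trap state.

Run two small machines in parallel and take their product. One (5 states) tracks whether and how much of `ppqp` has been seen; the other (4 states) tracks how much of the suffix `qpq` has currently been matched. Each combined state is a pair, one component from each; accept when both components accept.
       p  q 
>  A   B  C 
   B   D  C 
   C   E  C 
   D   D  F 
   E   D  G 
   F   H  C 
   G   E  C 
   H   I  J 
   I   I  K 
 * J   H  K 
   K   H  K 
(> = start, * = accepting)

start=A accept=J A-p->B A-q->C B-p->D B-q->C C-p->E C-q->C D-p->D D-q->F E-p->D E-q->G F-p->H F-q->C G-p->E G-q->C H-p->I H-q->J I-p->I I-q->K J-p->H J-q->K K-p->H K-q->K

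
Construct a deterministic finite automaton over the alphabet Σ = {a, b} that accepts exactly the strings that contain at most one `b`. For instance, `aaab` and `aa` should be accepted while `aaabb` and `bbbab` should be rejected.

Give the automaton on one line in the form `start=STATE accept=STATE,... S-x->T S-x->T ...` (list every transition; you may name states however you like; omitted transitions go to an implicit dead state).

start=q0 accept=q0,q1 q0-a->q0 q0-b->q1 q1-a->q1 q1-b->q2 q2-a->q2 q2-b->q2

Only the number of `b`s matters, and only up to 2. Make a chain q0 → q1 → q2 advanced by each `b` (with q2 absorbing); every other symbol self-loops. The accepting set is {q0, q1}.
With 3 states:
        a   b  
>* q0   q0  q1 
 * q1   q1  q2 
   q2   q2  q2 
(> = start, * = accepting)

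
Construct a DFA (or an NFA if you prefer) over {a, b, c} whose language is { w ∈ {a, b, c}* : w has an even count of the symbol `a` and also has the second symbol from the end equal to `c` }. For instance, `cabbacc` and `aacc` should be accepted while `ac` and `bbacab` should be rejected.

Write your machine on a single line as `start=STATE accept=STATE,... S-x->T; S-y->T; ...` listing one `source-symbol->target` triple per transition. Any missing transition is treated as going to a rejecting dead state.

start=S0; accept=S4,S5; S0-a->S1; S0-b->S0; S0-c->S2; S1-a->S0; S1-b->S1; S1-c->S3; S2-a->S1; S2-b->S4; S2-c->S5; S3-a->S4; S3-b->S1; S3-c->S3; S4-a->S1; S4-b->S0; S4-c->S2; S5-a->S1; S5-b->S4; S5-c->S5

Build one automaton per condition and run them in lockstep. The first has 2 states tracking the count of `a`s modulo 2; the second has 13 states tracking the last 2 symbols read. A product state is a pair (one from each), accepting exactly when both do. After merging equivalent states the machine shrinks.
A 6-state machine:
        a   b   c  
>  S0   S1  S0  S2 
   S1   S0  S1  S3 
   S2   S1  S4  S5 
   S3   S4  S1  S3 
 * S4   S1  S0  S2 
 * S5   S1  S4  S5 
(> = start, * = accepting)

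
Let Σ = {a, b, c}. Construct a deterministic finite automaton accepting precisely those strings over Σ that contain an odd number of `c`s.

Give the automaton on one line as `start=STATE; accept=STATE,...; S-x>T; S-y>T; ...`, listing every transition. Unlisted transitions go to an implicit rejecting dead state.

Keep the running count of `c`s modulo 2: each `c` advances along the cycle q0 → q1 → q0 while other symbols loop. Accept at q1.
        a   b   c  
>  q0   q0  q0  q1 
 * q1   q1  q1  q0 
(> = start, * = accepting)

start=q0; accept=q1; q0-a>q0; q0-b>q0; q0-c>q1; q1-a>q1; q1-b>q1; q1-c>q0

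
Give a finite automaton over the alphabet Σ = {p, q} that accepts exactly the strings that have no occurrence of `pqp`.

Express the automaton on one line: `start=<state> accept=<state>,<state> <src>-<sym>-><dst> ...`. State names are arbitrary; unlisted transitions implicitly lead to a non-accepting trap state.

start=s0 accept=s0,s1,s2 s0-p->s1 s0-q->s0 s1-p->s1 s1-q->s2 s2-p->s3 s2-q->s0 s3-p->s3 s3-q->s3

Track partial matches of the forbidden pattern `pqp`. State s3 is a dead state reached once `pqp` has occurred; every other state accepts. s0 means no part of `pqp` is currently matched.
        p   q  
>* s0   s1  s0 
 * s1   s1  s2 
 * s2   s3  s0 
   s3   s3  s3 
(> = start, * = accepting)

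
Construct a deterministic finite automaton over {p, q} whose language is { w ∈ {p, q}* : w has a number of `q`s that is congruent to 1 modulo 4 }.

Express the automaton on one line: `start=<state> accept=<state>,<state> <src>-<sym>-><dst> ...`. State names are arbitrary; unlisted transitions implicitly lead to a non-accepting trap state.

Keep the running count of `q`s modulo 4: each `q` advances along the cycle S0 → S1 → S2 → S3 → S0 while other symbols loop. Accept at S1.
4 states suffice.
        p   q  
>  S0   S0  S1 
 * S1   S1  S2 
   S2   S2  S3 
   S3   S3  S0 
(> = start, * = accepting)

start=S0 accept=S1 S0-p->S0 S0-q->S1 S1-p->S1 S1-q->S2 S2-p->S2 S2-q->S3 S3-p->S3 S3-q->S0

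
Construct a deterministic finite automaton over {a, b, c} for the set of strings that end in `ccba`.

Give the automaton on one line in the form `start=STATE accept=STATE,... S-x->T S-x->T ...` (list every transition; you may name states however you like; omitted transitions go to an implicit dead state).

start=q0 accept=q4 q0-a->q0 q0-b->q0 q0-c->q1 q1-a->q0 q1-b->q0 q1-c->q2 q2-a->q0 q2-b->q3 q2-c->q2 q3-a->q4 q3-b->q0 q3-c->q1 q4-a->q0 q4-b->q0 q4-c->q1

Let each state record the length of the longest suffix of the input read so far that is also a prefix of `ccba`. q1 means the last symbol is `c`; q2 means the last 2 symbols are `cc`; q3 means the last 3 symbols are `ccb`; q4 means the last 4 symbols are `ccba`. Accept only at q4, where the string currently ends in `ccba`.
        a   b   c  
>  q0   q0  q0  q1 
   q1   q0  q0  q2 
   q2   q0  q3  q2 
   q3   q4  q0  q1 
 * q4   q0  q0  q1 
(> = start, * = accepting)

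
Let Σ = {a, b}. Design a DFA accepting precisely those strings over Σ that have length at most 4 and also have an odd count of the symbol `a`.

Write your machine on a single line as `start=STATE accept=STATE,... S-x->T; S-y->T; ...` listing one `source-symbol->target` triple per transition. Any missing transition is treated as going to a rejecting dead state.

start=s0; accept=s1,s4,s5,s8; s0-a->s1; s0-b->s2; s1-a->s3; s1-b->s4; s2-a->s4; s2-b->s3; s3-a->s5; s3-b->s6; s4-a->s6; s4-b->s5; s5-a->s7; s5-b->s8; s6-a->s8; s6-b->s7; s7-a->s9; s7-b->s10; s8-a->s10; s8-b->s9; s9-a->s10; s9-b->s9; s10-a->s9; s10-b->s10

Build one automaton per condition and run them in lockstep. One (6 states) tracks the input length, saturating at 5; the other (2 states) tracks the count of `a`s modulo 2. Each combined state is a pair, one component from each; accept when both components accept.
An 11-state machine:
          a    b  
>  s0     s1   s2 
 * s1     s3   s4 
   s2     s4   s3 
   s3     s5   s6 
 * s4     s6   s5 
 * s5     s7   s8 
   s6     s8   s7 
   s7     s9  s10 
 * s8    s10   s9 
   s9    s10   s9 
   s10    s9  s10 
(> = start, * = accepting)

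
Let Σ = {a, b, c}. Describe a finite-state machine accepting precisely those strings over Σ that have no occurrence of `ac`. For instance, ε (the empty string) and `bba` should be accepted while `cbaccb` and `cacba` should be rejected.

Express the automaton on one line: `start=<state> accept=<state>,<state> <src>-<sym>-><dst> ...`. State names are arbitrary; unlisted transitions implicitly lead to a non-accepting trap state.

start=q0 accept=q0,q1 q0-a->q1 q0-b->q0 q0-c->q0 q1-a->q1 q1-b->q0 q1-c->q2 q2-a->q2 q2-b->q2 q2-c->q2

This is the complement of 'contains `ac`'. Use the same substring-matching states — q0 through q2 holding how much of `ac` has just been matched — but flip the accepting set: everything except the trap q2 accepts.
        a   b   c  
>* q0   q1  q0  q0 
 * q1   q1  q0  q2 
   q2   q2  q2  q2 
(> = start, * = accepting)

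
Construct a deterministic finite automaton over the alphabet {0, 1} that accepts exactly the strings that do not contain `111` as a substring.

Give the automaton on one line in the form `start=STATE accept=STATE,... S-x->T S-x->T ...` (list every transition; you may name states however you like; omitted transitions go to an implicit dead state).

This is the complement of 'contains `111`'. Use the same substring-matching states — q0 through q3 holding how much of `111` has just been matched — but flip the accepting set: everything except the trap q3 accepts.
A 4-state machine:
        0   1  
>* q0   q0  q1 
 * q1   q0  q2 
 * q2   q0  q3 
   q3   q3  q3 
(> = start, * = accepting)

start=q0 accept=q0,q1,q2 q0-0->q0 q0-1->q1 q1-0->q0 q1-1->q2 q2-0->q0 q2-1->q3 q3-0->q3 q3-1->q3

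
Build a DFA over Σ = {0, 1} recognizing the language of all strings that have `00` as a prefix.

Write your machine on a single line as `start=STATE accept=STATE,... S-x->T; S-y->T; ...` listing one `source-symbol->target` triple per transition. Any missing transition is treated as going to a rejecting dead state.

start=S0; accept=S2; S0-0->S1; S0-1->S3; S1-0->S2; S1-1->S3; S2-0->S2; S2-1->S2; S3-0->S3; S3-1->S3

Check the first 2 symbols one by one: S0 through S1 record how many have matched `00` so far; any wrong symbol goes to the dead state S3. After all 2 match we enter the accepting sink S2.
        0   1  
>  S0   S1  S3 
   S1   S2  S3 
 * S2   S2  S2 
   S3   S3  S3 
(> = start, * = accepting)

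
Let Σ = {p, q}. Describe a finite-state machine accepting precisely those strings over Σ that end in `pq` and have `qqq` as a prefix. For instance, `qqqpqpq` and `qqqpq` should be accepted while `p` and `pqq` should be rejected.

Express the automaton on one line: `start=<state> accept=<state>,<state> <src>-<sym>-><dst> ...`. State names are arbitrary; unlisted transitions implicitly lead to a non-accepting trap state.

start=A accept=I A-p->B A-q->C B-p->B B-q->D C-p->B C-q->E D-p->B D-q->F E-p->B E-q->G F-p->B F-q->F G-p->H G-q->G H-p->H H-q->I I-p->H I-q->G

Run two small machines in parallel and take their product. The first has 3 states tracking how much of the suffix `pq` has currently been matched; the second has 5 states tracking whether the input so far still matches the prefix `qqq`. A product state is a pair (one from each), accepting exactly when both do.
With 9 states:
       p  q 
>  A   B  C 
   B   B  D 
   C   B  E 
   D   B  F 
   E   B  G 
   F   B  F 
   G   H  G 
   H   H  I 
 * I   H  G 
(> = start, * = accepting)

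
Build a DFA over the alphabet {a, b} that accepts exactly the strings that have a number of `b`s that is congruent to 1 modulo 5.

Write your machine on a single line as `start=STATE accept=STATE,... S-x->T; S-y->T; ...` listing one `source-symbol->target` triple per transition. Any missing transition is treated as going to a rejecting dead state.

The only thing that matters is how many `b`s have appeared, reduced mod 5. Use one state per residue: q0 for 0, …, q4 for 4. Reading `b` moves to the next residue; anything else stays put. q1 is accepting.
With 5 states:
        a   b  
>  q0   q0  q1 
 * q1   q1  q2 
   q2   q2  q3 
   q3   q3  q4 
   q4   q4  q0 
(> = start, * = accepting)

start=q0; accept=q1; q0-a->q0; q0-b->q1; q1-a->q1; q1-b->q2; q2-a->q2; q2-b->q3; q3-a->q3; q3-b->q4; q4-a->q4; q4-b->q0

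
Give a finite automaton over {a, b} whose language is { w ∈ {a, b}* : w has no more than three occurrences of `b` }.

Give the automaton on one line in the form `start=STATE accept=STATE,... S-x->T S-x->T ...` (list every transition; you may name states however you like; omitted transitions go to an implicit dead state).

Only the number of `b`s matters, and only up to 4. Make a chain s0 → s1 → s2 → s3 → s4 advanced by each `b` (with s4 absorbing); every other symbol self-loops. The accepting set is {s0, s1, s2, s3}.
        a   b  
>* s0   s0  s1 
 * s1   s1  s2 
 * s2   s2  s3 
 * s3   s3  s4 
   s4   s4  s4 
(> = start, * = accepting)

start=s0 accept=s0,s1,s2,s3 s0-a->s0 s0-b->s1 s1-a->s1 s1-b->s2 s2-a->s2 s2-b->s3 s3-a->s3 s3-b->s4 s4-a->s4 s4-b->s4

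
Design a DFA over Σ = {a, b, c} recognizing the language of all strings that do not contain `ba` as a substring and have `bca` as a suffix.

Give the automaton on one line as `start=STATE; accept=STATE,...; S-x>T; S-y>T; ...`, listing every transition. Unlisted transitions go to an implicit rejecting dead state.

Build one automaton per condition and run them in lockstep. One (3 states) tracks partial matches of the forbidden pattern `ba`; the other (4 states) tracks how much of the suffix `bca` has currently been matched. Each combined state is a pair, one component from each; accept when both components accept.
An 8-state machine:
        a   b   c  
>  s0   s0  s1  s0 
   s1   s2  s1  s3 
   s2   s2  s4  s2 
   s3   s5  s1  s0 
   s4   s2  s4  s6 
 * s5   s0  s1  s0 
   s6   s7  s4  s2 
   s7   s2  s4  s2 
(> = start, * = accepting)

start=s0; accept=s5; s0-a>s0; s0-b>s1; s0-c>s0; s1-a>s2; s1-b>s1; s1-c>s3; s2-a>s2; s2-b>s4; s2-c>s2; s3-a>s5; s3-b>s1; s3-c>s0; s4-a>s2; s4-b>s4; s4-c>s6; s5-a>s0; s5-b>s1; s5-c>s0; s6-a>s7; s6-b>s4; s6-c>s2; s7-a>s2; s7-b>s4; s7-c>s2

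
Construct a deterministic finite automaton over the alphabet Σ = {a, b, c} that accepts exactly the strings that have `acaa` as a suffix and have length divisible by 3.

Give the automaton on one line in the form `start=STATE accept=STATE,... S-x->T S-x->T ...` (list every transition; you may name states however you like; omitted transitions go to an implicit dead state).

Run two small machines in parallel and take their product. One (5 states) tracks how much of the suffix `acaa` has currently been matched; the other (3 states) tracks the input length modulo 3. Each combined state is a pair, one component from each; accept when both components accept. Equivalent product states are then merged.
With 7 states:
        a   b   c  
>  q0   q1  q1  q1 
   q1   q2  q2  q2 
   q2   q3  q0  q0 
   q3   q1  q1  q4 
   q4   q5  q2  q2 
   q5   q6  q0  q0 
 * q6   q1  q1  q4 
(> = start, * = accepting)

start=q0 accept=q6 q0-a->q1 q0-b->q1 q0-c->q1 q1-a->q2 q1-b->q2 q1-c->q2 q2-a->q3 q2-b->q0 q2-c->q0 q3-a->q1 q3-b->q1 q3-c->q4 q4-a->q5 q4-b->q2 q4-c->q2 q5-a->q6 q5-b->q0 q5-c->q0 q6-a->q1 q6-b->q1 q6-c->q4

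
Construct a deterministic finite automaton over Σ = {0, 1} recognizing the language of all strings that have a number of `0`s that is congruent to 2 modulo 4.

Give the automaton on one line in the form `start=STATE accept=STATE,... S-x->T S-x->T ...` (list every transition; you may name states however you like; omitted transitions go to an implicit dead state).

start=A accept=C A-0->B A-1->A B-0->C B-1->B C-0->D C-1->C D-0->A D-1->D

The only thing that matters is how many `0`s have appeared, reduced mod 4. Use one state per residue: A for 0, …, D for 3. Reading `0` moves to the next residue; anything else stays put. C is accepting.
       0  1 
>  A   B  A 
   B   C  B 
 * C   D  C 
   D   A  D 
(> = start, * = accepting)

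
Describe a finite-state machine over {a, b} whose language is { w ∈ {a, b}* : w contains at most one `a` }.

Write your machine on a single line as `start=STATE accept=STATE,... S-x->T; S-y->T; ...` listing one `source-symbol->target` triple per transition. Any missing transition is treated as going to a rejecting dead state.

start=s0; accept=s0,s1; s0-a->s1; s0-b->s0; s1-a->s2; s1-b->s1; s2-a->s2; s2-b->s2

Only the number of `a`s matters, and only up to 2. Make a chain s0 → s1 → s2 advanced by each `a` (with s2 absorbing); every other symbol self-loops. The accepting set is {s0, s1}.
A 3-state machine:
        a   b  
>* s0   s1  s0 
 * s1   s2  s1 
   s2   s2  s2 
(> = start, * = accepting)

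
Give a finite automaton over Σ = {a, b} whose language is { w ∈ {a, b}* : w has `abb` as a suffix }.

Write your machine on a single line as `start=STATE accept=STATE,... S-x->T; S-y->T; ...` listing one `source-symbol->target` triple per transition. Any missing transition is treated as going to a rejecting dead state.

Remember how much of `abb` the current input suffix matches. State q0 means no match yet; q1 means the last symbol is `a`; q2 means the last 2 symbols are `ab`; q3 means the last 3 symbols are `abb`. Only q3 accepts. On a mismatch, fall back to the longest proper suffix that is still a prefix of `abb`.
        a   b  
>  q0   q1  q0 
   q1   q1  q2 
   q2   q1  q3 
 * q3   q1  q0 
(> = start, * = accepting)

start=q0; accept=q3; q0-a->q1; q0-b->q0; q1-a->q1; q1-b->q2; q2-a->q1; q2-b->q3; q3-a->q1; q3-b->q0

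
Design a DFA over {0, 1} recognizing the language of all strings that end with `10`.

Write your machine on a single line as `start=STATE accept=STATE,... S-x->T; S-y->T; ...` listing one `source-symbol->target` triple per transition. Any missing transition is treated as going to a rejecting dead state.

start=q0; accept=q2; q0-0->q0; q0-1->q1; q1-0->q2; q1-1->q1; q2-0->q0; q2-1->q1

Let each state record the length of the longest suffix of the input read so far that is also a prefix of `10`. q1 means the last symbol is `1`; q2 means the last 2 symbols are `10`. Accept only at q2, where the string currently ends in `10`.
3 states suffice.
        0   1  
>  q0   q0  q1 
   q1   q2  q1 
 * q2   q0  q1 
(> = start, * = accepting)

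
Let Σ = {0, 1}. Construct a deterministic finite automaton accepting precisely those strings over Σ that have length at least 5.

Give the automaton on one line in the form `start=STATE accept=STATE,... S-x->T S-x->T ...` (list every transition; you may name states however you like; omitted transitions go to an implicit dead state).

start=q0 accept=q5,q6 q0-0->q1 q0-1->q1 q1-0->q2 q1-1->q2 q2-0->q3 q2-1->q3 q3-0->q4 q3-1->q4 q4-0->q5 q4-1->q5 q5-0->q6 q5-1->q6 q6-0->q6 q6-1->q6

We only need to distinguish lengths 0, 1, …, 5, and '>5'. Chain q0 → q1 → q2 → q3 → q4 → q5 → q6 on every symbol, with q6 looping. Accepting states: {q5, q6}.
A 7-state machine:
        0   1  
>  q0   q1  q1 
   q1   q2  q2 
   q2   q3  q3 
   q3   q4  q4 
   q4   q5  q5 
 * q5   q6  q6 
 * q6   q6  q6 
(> = start, * = accepting)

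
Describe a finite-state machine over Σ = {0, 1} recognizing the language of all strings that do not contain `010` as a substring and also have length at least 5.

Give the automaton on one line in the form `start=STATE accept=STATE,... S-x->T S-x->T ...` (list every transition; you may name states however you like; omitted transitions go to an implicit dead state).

Run two small machines in parallel and take their product. The first has 4 states tracking partial matches of the forbidden pattern `010`; the second has 7 states tracking the input length, saturating at 6. A product state is a pair (one from each), accepting exactly when both do. Minimizing collapses redundant product states.
16 states suffice.
          0    1  
>  q0     q1   q2 
   q1     q3   q4 
   q2     q3   q5 
   q3     q6   q7 
   q4     q8   q9 
   q5     q6   q9 
   q6    q10  q11 
   q7     q8  q12 
   q8     q8   q8 
   q9    q10  q12 
   q10   q13  q14 
   q11    q8  q15 
   q12   q13  q15 
 * q13   q13  q14 
 * q14    q8  q15 
 * q15   q13  q15 
(> = start, * = accepting)

start=q0 accept=q13,q14,q15 q0-0->q1 q0-1->q2 q1-0->q3 q1-1->q4 q2-0->q3 q2-1->q5 q3-0->q6 q3-1->q7 q4-0->q8 q4-1->q9 q5-0->q6 q5-1->q9 q6-0->q10 q6-1->q11 q7-0->q8 q7-1->q12 q8-0->q8 q8-1->q8 q9-0->q10 q9-1->q12 q10-0->q13 q10-1->q14 q11-0->q8 q11-1->q15 q12-0->q13 q12-1->q15 q13-0->q13 q13-1->q14 q14-0->q8 q14-1->q15 q15-0->q13 q15-1->q15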